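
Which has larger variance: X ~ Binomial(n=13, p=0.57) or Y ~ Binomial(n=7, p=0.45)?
X has larger variance (3.1863 > 1.7325)

Compute the variance for each distribution:

X ~ Binomial(n=13, p=0.57):
Var(X) = 3.1863

Y ~ Binomial(n=7, p=0.45):
Var(Y) = 1.7325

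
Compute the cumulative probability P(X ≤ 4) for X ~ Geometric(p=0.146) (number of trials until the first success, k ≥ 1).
0.468098

We have X ~ Geometric(p=0.146) (number of trials until the first success, k ≥ 1).

The CDF gives us P(X ≤ k).

Using the CDF:
P(X ≤ 4) = 0.468098

This means there's approximately a 46.8% chance that X is at most 4.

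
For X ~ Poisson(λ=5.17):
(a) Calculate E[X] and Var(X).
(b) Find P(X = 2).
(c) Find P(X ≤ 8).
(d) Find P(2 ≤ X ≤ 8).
(a) E[X] = 5.1700, Var(X) = 5.1700
(b) P(X = 2) = 0.075971
(c) P(X ≤ 8) = 0.920242
(d) P(2 ≤ X ≤ 8) = 0.885168

We have X ~ Poisson(λ=5.17).

(a) Moments:
E[X] = 5.1700
Var(X) = 5.1700
σ = √Var(X) = 2.2738

(b) Point probability using PMF:
P(X = 2) = 0.075971

(c) Cumulative probability using CDF:
P(X ≤ 8) = F(8) = 0.920242

(d) Range probability:
P(2 ≤ X ≤ 8) = P(X ≤ 8) - P(X ≤ 1)
                   = F(8) - F(1)
                   = 0.920242 - 0.035074
                   = 0.885168

This means approximately 88.5% of outcomes fall in the interval [2, 8].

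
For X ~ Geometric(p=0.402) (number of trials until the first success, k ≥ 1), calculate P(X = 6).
0.030742

We have X ~ Geometric(p=0.402) (number of trials until the first success, k ≥ 1).

For a Geometric distribution, the PMF gives us the probability of each outcome.

Using the PMF formula:
P(X = 6) = 0.030742

Rounded to 4 decimal places: 0.0307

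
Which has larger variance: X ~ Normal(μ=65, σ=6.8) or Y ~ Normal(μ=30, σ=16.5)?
Y has larger variance (272.2500 > 46.2400)

Compute the variance for each distribution:

X ~ Normal(μ=65, σ=6.8):
Var(X) = 46.2400

Y ~ Normal(μ=30, σ=16.5):
Var(Y) = 272.2500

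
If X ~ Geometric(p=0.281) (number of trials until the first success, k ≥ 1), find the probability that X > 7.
0.099335

We have X ~ Geometric(p=0.281) (number of trials until the first success, k ≥ 1).

P(X > 7) = 1 - P(X ≤ 7)
                = 1 - F(7)
                = 1 - 0.900665
                = 0.099335

So there's approximately a 9.9% chance that X exceeds 7.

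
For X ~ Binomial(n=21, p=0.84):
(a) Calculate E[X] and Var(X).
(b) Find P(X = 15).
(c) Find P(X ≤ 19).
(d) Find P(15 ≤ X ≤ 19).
(a) E[X] = 17.6400, Var(X) = 2.8224
(b) P(X = 15) = 0.066592
(c) P(X ≤ 19) = 0.871520
(d) P(15 ≤ X ≤ 19) = 0.832089

We have X ~ Binomial(n=21, p=0.84).

(a) Moments:
E[X] = 17.6400
Var(X) = 2.8224
σ = √Var(X) = 1.6800

(b) Point probability using PMF:
P(X = 15) = 0.066592

(c) Cumulative probability using CDF:
P(X ≤ 19) = F(19) = 0.871520

(d) Range probability:
P(15 ≤ X ≤ 19) = P(X ≤ 19) - P(X ≤ 14)
                   = F(19) - F(14)
                   = 0.871520 - 0.039431
                   = 0.832089

This means approximately 83.2% of outcomes fall in the interval [15, 19].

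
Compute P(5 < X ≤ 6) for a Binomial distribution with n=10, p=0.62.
0.248716

We have X ~ Binomial(n=10, p=0.62).

To find P(5 < X ≤ 6), we use:
P(5 < X ≤ 6) = P(X ≤ 6) - P(X ≤ 5)
                 = F(6) - F(5)
                 = 0.566403 - 0.317687
                 = 0.248716

So there's approximately a 24.9% chance that X falls in this range.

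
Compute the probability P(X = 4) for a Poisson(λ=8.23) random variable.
0.050950

We have X ~ Poisson(λ=8.23).

For a Poisson distribution, the PMF gives us the probability of each outcome.

Using the PMF formula:
P(X = 4) = 0.050950

Rounded to 4 decimal places: 0.0510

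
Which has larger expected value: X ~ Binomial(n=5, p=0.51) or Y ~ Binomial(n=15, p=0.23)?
Y has larger mean (3.4500 > 2.5500)

Compute the expected value for each distribution:

X ~ Binomial(n=5, p=0.51):
E[X] = 2.5500

Y ~ Binomial(n=15, p=0.23):
E[Y] = 3.4500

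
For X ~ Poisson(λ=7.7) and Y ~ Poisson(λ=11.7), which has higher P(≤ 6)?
X has higher probability (P(X ≤ 6) = 0.3514 > P(Y ≤ 6) = 0.0541)

Compute P(≤ 6) for each distribution:

X ~ Poisson(λ=7.7):
P(X ≤ 6) = 0.3514

Y ~ Poisson(λ=11.7):
P(Y ≤ 6) = 0.0541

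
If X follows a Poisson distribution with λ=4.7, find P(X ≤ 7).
0.896031

We have X ~ Poisson(λ=4.7).

The CDF gives us P(X ≤ k).

Using the CDF:
P(X ≤ 7) = 0.896031

This means there's approximately a 89.6% chance that X is at most 7.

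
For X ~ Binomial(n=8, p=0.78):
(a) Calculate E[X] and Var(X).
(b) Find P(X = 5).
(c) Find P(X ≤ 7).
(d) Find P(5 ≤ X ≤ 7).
(a) E[X] = 6.2400, Var(X) = 1.3728
(b) P(X = 5) = 0.172159
(c) P(X ≤ 7) = 0.862989
(d) P(5 ≤ X ≤ 7) = 0.786503

We have X ~ Binomial(n=8, p=0.78).

(a) Moments:
E[X] = 6.2400
Var(X) = 1.3728
σ = √Var(X) = 1.1717

(b) Point probability using PMF:
P(X = 5) = 0.172159

(c) Cumulative probability using CDF:
P(X ≤ 7) = F(7) = 0.862989

(d) Range probability:
P(5 ≤ X ≤ 7) = P(X ≤ 7) - P(X ≤ 4)
                   = F(7) - F(4)
                   = 0.862989 - 0.076485
                   = 0.786503

This means approximately 78.7% of outcomes fall in the interval [5, 7].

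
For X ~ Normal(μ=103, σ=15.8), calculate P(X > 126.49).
0.068546

We have X ~ Normal(μ=103, σ=15.8).

P(X > 126.49) = 1 - P(X ≤ 126.49)
                = 1 - F(126.49)
                = 1 - 0.931454
                = 0.068546

So there's approximately a 6.9% chance that X exceeds 126.49.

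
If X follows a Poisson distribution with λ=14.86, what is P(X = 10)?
0.050911

We have X ~ Poisson(λ=14.86).

For a Poisson distribution, the PMF gives us the probability of each outcome.

Using the PMF formula:
P(X = 10) = 0.050911

Rounded to 4 decimal places: 0.0509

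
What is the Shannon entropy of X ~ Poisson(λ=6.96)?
2.3759 nats

We have X ~ Poisson(λ=6.96).

The Shannon entropy measures the uncertainty or information content of the distribution.

For a Poisson distribution with λ=6.96:
H(X) = 2.3759 nats

(In bits, this would be 3.4277 bits.)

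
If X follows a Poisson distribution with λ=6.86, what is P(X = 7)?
0.148792

We have X ~ Poisson(λ=6.86).

For a Poisson distribution, the PMF gives us the probability of each outcome.

Using the PMF formula:
P(X = 7) = 0.148792

Rounded to 4 decimal places: 0.1488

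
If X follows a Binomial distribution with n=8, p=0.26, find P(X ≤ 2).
0.653476

We have X ~ Binomial(n=8, p=0.26).

The CDF gives us P(X ≤ k).

Using the CDF:
P(X ≤ 2) = 0.653476

This means there's approximately a 65.3% chance that X is at most 2.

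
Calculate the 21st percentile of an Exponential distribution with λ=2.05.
0.1150

We have X ~ Exponential(λ=2.05).

We want to find x such that P(X ≤ x) = 0.21.

This is the 21st percentile, which means 21% of values fall below this point.

Using the inverse CDF (quantile function):
x = F⁻¹(0.21) = 0.1150

Verification: P(X ≤ 0.1150) = 0.21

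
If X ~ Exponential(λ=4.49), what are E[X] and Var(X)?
E[X] = 0.2227, Var(X) = 0.0496

We have X ~ Exponential(λ=4.49).

For an Exponential distribution with λ=4.49:

Expected value:
E[X] = 0.2227

Variance:
Var(X) = 0.0496

Standard deviation:
σ = √Var(X) = 0.2227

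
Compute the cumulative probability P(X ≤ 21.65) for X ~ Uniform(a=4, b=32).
0.630357

We have X ~ Uniform(a=4, b=32).

The CDF gives us P(X ≤ k).

Using the CDF:
P(X ≤ 21.65) = 0.630357

This means there's approximately a 63.0% chance that X is at most 21.65.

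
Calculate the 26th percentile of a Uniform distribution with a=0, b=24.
6.2400

We have X ~ Uniform(a=0, b=24).

We want to find x such that P(X ≤ x) = 0.26.

This is the 26th percentile, which means 26% of values fall below this point.

Using the inverse CDF (quantile function):
x = F⁻¹(0.26) = 6.2400

Verification: P(X ≤ 6.2400) = 0.26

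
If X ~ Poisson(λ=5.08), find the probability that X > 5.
0.398074

We have X ~ Poisson(λ=5.08).

P(X > 5) = 1 - P(X ≤ 5)
                = 1 - F(5)
                = 1 - 0.601926
                = 0.398074

So there's approximately a 39.8% chance that X exceeds 5.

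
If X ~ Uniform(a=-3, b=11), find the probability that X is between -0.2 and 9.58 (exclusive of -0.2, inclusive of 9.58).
0.698571

We have X ~ Uniform(a=-3, b=11).

To find P(-0.2 < X ≤ 9.58), we use:
P(-0.2 < X ≤ 9.58) = P(X ≤ 9.58) - P(X ≤ -0.2)
                 = F(9.58) - F(-0.2)
                 = 0.898571 - 0.200000
                 = 0.698571

So there's approximately a 69.9% chance that X falls in this range.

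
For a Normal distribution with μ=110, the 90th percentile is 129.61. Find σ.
σ = 15.3018

For X ~ Normal(μ, σ), the p-th percentile satisfies x = μ + z_p × σ,
where z_p = Φ⁻¹(p) is the standard normal quantile.

Step 1: z_{0.9} = Φ⁻¹(0.9) = 1.2816

Step 2: Solve for σ:
129.61 = 110 + 1.2816 × σ
σ = (129.61 - 110) / 1.2816
σ = 19.61 / 1.2816
σ = 15.3018

Verification: μ + z × σ = 110 + 1.2816 × 15.3018 = 129.61 ✓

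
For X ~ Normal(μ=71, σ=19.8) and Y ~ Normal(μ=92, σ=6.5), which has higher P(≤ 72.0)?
X has higher probability (P(X ≤ 72.0) = 0.5201 > P(Y ≤ 72.0) = 0.0010)

Compute P(≤ 72.0) for each distribution:

X ~ Normal(μ=71, σ=19.8):
P(X ≤ 72.0) = 0.5201

Y ~ Normal(μ=92, σ=6.5):
P(Y ≤ 72.0) = 0.0010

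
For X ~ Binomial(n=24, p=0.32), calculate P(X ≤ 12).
0.979816

We have X ~ Binomial(n=24, p=0.32).

The CDF gives us P(X ≤ k).

Using the CDF:
P(X ≤ 12) = 0.979816

This means there's approximately a 98.0% chance that X is at most 12.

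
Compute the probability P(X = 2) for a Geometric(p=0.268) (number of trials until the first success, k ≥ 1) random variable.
0.196176

We have X ~ Geometric(p=0.268) (number of trials until the first success, k ≥ 1).

For a Geometric distribution, the PMF gives us the probability of each outcome.

Using the PMF formula:
P(X = 2) = 0.196176

Rounded to 4 decimal places: 0.1962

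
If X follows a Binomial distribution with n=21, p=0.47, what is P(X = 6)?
0.042780

We have X ~ Binomial(n=21, p=0.47).

For a Binomial distribution, the PMF gives us the probability of each outcome.

Using the PMF formula:
P(X = 6) = 0.042780

Rounded to 4 decimal places: 0.0428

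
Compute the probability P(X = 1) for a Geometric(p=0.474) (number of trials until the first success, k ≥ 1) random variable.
0.474000

We have X ~ Geometric(p=0.474) (number of trials until the first success, k ≥ 1).

For a Geometric distribution, the PMF gives us the probability of each outcome.

Using the PMF formula:
P(X = 1) = 0.474000

Rounded to 4 decimal places: 0.4740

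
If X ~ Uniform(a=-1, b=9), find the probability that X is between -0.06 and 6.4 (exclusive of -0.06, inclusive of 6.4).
0.646000

We have X ~ Uniform(a=-1, b=9).

To find P(-0.06 < X ≤ 6.4), we use:
P(-0.06 < X ≤ 6.4) = P(X ≤ 6.4) - P(X ≤ -0.06)
                 = F(6.4) - F(-0.06)
                 = 0.740000 - 0.094000
                 = 0.646000

So there's approximately a 64.6% chance that X falls in this range.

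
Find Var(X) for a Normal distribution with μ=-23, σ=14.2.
201.6400

We have X ~ Normal(μ=-23, σ=14.2).

For a Normal distribution with μ=-23, σ=14.2:
Var(X) = 201.6400

The variance measures the spread of the distribution around the mean.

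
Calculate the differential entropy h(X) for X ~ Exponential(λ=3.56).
-0.2698 nats

We have X ~ Exponential(λ=3.56).

The differential entropy measures the uncertainty or information content of the distribution.

For an Exponential distribution with λ=3.56:
h(X) = -0.2698 nats

(In bits, this would be -0.3892 bits.)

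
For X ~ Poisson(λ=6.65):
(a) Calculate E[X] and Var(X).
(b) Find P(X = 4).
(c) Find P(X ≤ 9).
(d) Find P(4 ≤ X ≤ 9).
(a) E[X] = 6.6500, Var(X) = 6.6500
(b) P(X = 4) = 0.105443
(c) P(X ≤ 9) = 0.864144
(d) P(4 ≤ X ≤ 9) = 0.762208

We have X ~ Poisson(λ=6.65).

(a) Moments:
E[X] = 6.6500
Var(X) = 6.6500
σ = √Var(X) = 2.5788

(b) Point probability using PMF:
P(X = 4) = 0.105443

(c) Cumulative probability using CDF:
P(X ≤ 9) = F(9) = 0.864144

(d) Range probability:
P(4 ≤ X ≤ 9) = P(X ≤ 9) - P(X ≤ 3)
                   = F(9) - F(3)
                   = 0.864144 - 0.101936
                   = 0.762208

This means approximately 76.2% of outcomes fall in the interval [4, 9].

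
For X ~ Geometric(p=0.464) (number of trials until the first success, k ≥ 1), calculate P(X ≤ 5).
0.955759

We have X ~ Geometric(p=0.464) (number of trials until the first success, k ≥ 1).

The CDF gives us P(X ≤ k).

Using the CDF:
P(X ≤ 5) = 0.955759

This means there's approximately a 95.6% chance that X is at most 5.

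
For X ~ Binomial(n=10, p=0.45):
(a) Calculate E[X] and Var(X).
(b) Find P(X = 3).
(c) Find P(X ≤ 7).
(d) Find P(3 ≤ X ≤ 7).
(a) E[X] = 4.5000, Var(X) = 2.4750
(b) P(X = 3) = 0.166478
(c) P(X ≤ 7) = 0.972608
(d) P(3 ≤ X ≤ 7) = 0.873049

We have X ~ Binomial(n=10, p=0.45).

(a) Moments:
E[X] = 4.5000
Var(X) = 2.4750
σ = √Var(X) = 1.5732

(b) Point probability using PMF:
P(X = 3) = 0.166478

(c) Cumulative probability using CDF:
P(X ≤ 7) = F(7) = 0.972608

(d) Range probability:
P(3 ≤ X ≤ 7) = P(X ≤ 7) - P(X ≤ 2)
                   = F(7) - F(2)
                   = 0.972608 - 0.099560
                   = 0.873049

This means approximately 87.3% of outcomes fall in the interval [3, 7].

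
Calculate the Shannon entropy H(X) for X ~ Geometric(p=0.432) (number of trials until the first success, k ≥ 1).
1.5830 nats

We have X ~ Geometric(p=0.432) (number of trials until the first success, k ≥ 1).

The Shannon entropy measures the uncertainty or information content of the distribution.

For a Geometric distribution with p=0.432 (number of trials until the first success, k ≥ 1):
H(X) = 1.5830 nats

(In bits, this would be 2.2838 bits.)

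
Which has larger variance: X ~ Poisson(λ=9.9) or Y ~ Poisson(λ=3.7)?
X has larger variance (9.9000 > 3.7000)

Compute the variance for each distribution:

X ~ Poisson(λ=9.9):
Var(X) = 9.9000

Y ~ Poisson(λ=3.7):
Var(Y) = 3.7000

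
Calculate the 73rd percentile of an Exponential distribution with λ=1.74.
0.7525

We have X ~ Exponential(λ=1.74).

We want to find x such that P(X ≤ x) = 0.73.

This is the 73rd percentile, which means 73% of values fall below this point.

Using the inverse CDF (quantile function):
x = F⁻¹(0.73) = 0.7525

Verification: P(X ≤ 0.7525) = 0.73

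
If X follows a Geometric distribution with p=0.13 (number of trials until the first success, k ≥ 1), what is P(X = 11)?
0.032295

We have X ~ Geometric(p=0.13) (number of trials until the first success, k ≥ 1).

For a Geometric distribution, the PMF gives us the probability of each outcome.

Using the PMF formula:
P(X = 11) = 0.032295

Rounded to 4 decimal places: 0.0323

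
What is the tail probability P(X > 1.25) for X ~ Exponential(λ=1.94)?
0.088478

We have X ~ Exponential(λ=1.94).

P(X > 1.25) = 1 - P(X ≤ 1.25)
                = 1 - F(1.25)
                = 1 - 0.911522
                = 0.088478

So there's approximately a 8.8% chance that X exceeds 1.25.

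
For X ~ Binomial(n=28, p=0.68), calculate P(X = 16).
0.073304

We have X ~ Binomial(n=28, p=0.68).

For a Binomial distribution, the PMF gives us the probability of each outcome.

Using the PMF formula:
P(X = 16) = 0.073304

Rounded to 4 decimal places: 0.0733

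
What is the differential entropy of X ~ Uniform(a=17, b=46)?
3.3673 nats

We have X ~ Uniform(a=17, b=46).

The differential entropy measures the uncertainty or information content of the distribution.

For a Uniform distribution with a=17, b=46:
h(X) = 3.3673 nats

(In bits, this would be 4.8580 bits.)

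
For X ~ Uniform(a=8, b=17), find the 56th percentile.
13.0400

We have X ~ Uniform(a=8, b=17).

We want to find x such that P(X ≤ x) = 0.56.

This is the 56th percentile, which means 56% of values fall below this point.

Using the inverse CDF (quantile function):
x = F⁻¹(0.56) = 13.0400

Verification: P(X ≤ 13.0400) = 0.56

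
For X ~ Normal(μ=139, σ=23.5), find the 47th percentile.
137.2312

We have X ~ Normal(μ=139, σ=23.5).

We want to find x such that P(X ≤ x) = 0.47.

This is the 47th percentile, which means 47% of values fall below this point.

Using the inverse CDF (quantile function):
x = F⁻¹(0.47) = 137.2312

Verification: P(X ≤ 137.2312) = 0.47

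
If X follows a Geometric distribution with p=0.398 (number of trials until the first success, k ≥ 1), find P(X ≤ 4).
0.868663

We have X ~ Geometric(p=0.398) (number of trials until the first success, k ≥ 1).

The CDF gives us P(X ≤ k).

Using the CDF:
P(X ≤ 4) = 0.868663

This means there's approximately a 86.9% chance that X is at most 4.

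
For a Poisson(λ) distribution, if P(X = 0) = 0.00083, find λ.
λ = 7.0941

For a Poisson(λ) distribution, the PMF at 0 is:
P(X = 0) = λ^0 e^(-λ) / 0! = e^(-λ)

Given P(X = 0) = 0.00083:
e^(-λ) = 0.00083
-λ = ln(0.00083)
λ = -ln(0.00083) = 7.0941

Verification: e^(-7.0941) = 0.00083 ✓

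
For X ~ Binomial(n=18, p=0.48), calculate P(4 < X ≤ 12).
0.943363

We have X ~ Binomial(n=18, p=0.48).

To find P(4 < X ≤ 12), we use:
P(4 < X ≤ 12) = P(X ≤ 12) - P(X ≤ 4)
                 = F(12) - F(4)
                 = 0.966635 - 0.023272
                 = 0.943363

So there's approximately a 94.3% chance that X falls in this range.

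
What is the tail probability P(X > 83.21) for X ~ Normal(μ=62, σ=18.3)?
0.123225

We have X ~ Normal(μ=62, σ=18.3).

P(X > 83.21) = 1 - P(X ≤ 83.21)
                = 1 - F(83.21)
                = 1 - 0.876775
                = 0.123225

So there's approximately a 12.3% chance that X exceeds 83.21.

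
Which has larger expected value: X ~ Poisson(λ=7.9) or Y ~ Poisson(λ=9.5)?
Y has larger mean (9.5000 > 7.9000)

Compute the expected value for each distribution:

X ~ Poisson(λ=7.9):
E[X] = 7.9000

Y ~ Poisson(λ=9.5):
E[Y] = 9.5000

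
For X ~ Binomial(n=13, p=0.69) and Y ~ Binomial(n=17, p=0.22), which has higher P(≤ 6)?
Y has higher probability (P(Y ≤ 6) = 0.9402 > P(X ≤ 6) = 0.0733)

Compute P(≤ 6) for each distribution:

X ~ Binomial(n=13, p=0.69):
P(X ≤ 6) = 0.0733

Y ~ Binomial(n=17, p=0.22):
P(Y ≤ 6) = 0.9402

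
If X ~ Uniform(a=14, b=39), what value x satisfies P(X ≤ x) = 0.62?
29.5000

We have X ~ Uniform(a=14, b=39).

We want to find x such that P(X ≤ x) = 0.62.

This is the 62nd percentile, which means 62% of values fall below this point.

Using the inverse CDF (quantile function):
x = F⁻¹(0.62) = 29.5000

Verification: P(X ≤ 29.5000) = 0.62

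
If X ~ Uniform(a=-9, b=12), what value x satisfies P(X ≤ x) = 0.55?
2.5500

We have X ~ Uniform(a=-9, b=12).

We want to find x such that P(X ≤ x) = 0.55.

This is the 55th percentile, which means 55% of values fall below this point.

Using the inverse CDF (quantile function):
x = F⁻¹(0.55) = 2.5500

Verification: P(X ≤ 2.5500) = 0.55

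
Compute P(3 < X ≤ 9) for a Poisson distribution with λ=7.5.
0.717262

We have X ~ Poisson(λ=7.5).

To find P(3 < X ≤ 9), we use:
P(3 < X ≤ 9) = P(X ≤ 9) - P(X ≤ 3)
                 = F(9) - F(3)
                 = 0.776408 - 0.059145
                 = 0.717262

So there's approximately a 71.7% chance that X falls in this range.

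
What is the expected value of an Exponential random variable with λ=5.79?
0.1727

We have X ~ Exponential(λ=5.79).

For an Exponential distribution with λ=5.79:
E[X] = 0.1727

This is the expected (average) value of X.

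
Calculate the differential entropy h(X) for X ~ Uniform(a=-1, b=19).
2.9957 nats

We have X ~ Uniform(a=-1, b=19).

The differential entropy measures the uncertainty or information content of the distribution.

For a Uniform distribution with a=-1, b=19:
h(X) = 2.9957 nats

(In bits, this would be 4.3219 bits.)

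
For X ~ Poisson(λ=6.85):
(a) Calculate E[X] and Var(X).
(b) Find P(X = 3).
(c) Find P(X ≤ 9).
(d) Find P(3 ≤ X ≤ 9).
(a) E[X] = 6.8500, Var(X) = 6.8500
(b) P(X = 3) = 0.056755
(c) P(X ≤ 9) = 0.845375
(d) P(3 ≤ X ≤ 9) = 0.812202

We have X ~ Poisson(λ=6.85).

(a) Moments:
E[X] = 6.8500
Var(X) = 6.8500
σ = √Var(X) = 2.6173

(b) Point probability using PMF:
P(X = 3) = 0.056755

(c) Cumulative probability using CDF:
P(X ≤ 9) = F(9) = 0.845375

(d) Range probability:
P(3 ≤ X ≤ 9) = P(X ≤ 9) - P(X ≤ 2)
                   = F(9) - F(2)
                   = 0.845375 - 0.033173
                   = 0.812202

This means approximately 81.2% of outcomes fall in the interval [3, 9].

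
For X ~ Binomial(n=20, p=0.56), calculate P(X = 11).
0.176339

We have X ~ Binomial(n=20, p=0.56).

For a Binomial distribution, the PMF gives us the probability of each outcome.

Using the PMF formula:
P(X = 11) = 0.176339

Rounded to 4 decimal places: 0.1763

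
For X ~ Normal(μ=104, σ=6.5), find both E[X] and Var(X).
E[X] = 104.0000, Var(X) = 42.2500

We have X ~ Normal(μ=104, σ=6.5).

For a Normal distribution with μ=104, σ=6.5:

Expected value:
E[X] = 104.0000

Variance:
Var(X) = 42.2500

Standard deviation:
σ = √Var(X) = 6.5000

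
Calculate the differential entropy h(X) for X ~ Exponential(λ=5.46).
-0.6974 nats

We have X ~ Exponential(λ=5.46).

The differential entropy measures the uncertainty or information content of the distribution.

For an Exponential distribution with λ=5.46:
h(X) = -0.6974 nats

(In bits, this would be -1.0062 bits.)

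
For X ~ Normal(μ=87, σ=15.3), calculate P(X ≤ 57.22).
0.025803

We have X ~ Normal(μ=87, σ=15.3).

The CDF gives us P(X ≤ k).

Using the CDF:
P(X ≤ 57.22) = 0.025803

This means there's approximately a 2.6% chance that X is at most 57.22.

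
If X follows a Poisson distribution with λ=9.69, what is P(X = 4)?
0.022739

We have X ~ Poisson(λ=9.69).

For a Poisson distribution, the PMF gives us the probability of each outcome.

Using the PMF formula:
P(X = 4) = 0.022739

Rounded to 4 decimal places: 0.0227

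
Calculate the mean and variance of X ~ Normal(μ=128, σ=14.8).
E[X] = 128.0000, Var(X) = 219.0400

We have X ~ Normal(μ=128, σ=14.8).

For a Normal distribution with μ=128, σ=14.8:

Expected value:
E[X] = 128.0000

Variance:
Var(X) = 219.0400

Standard deviation:
σ = √Var(X) = 14.8000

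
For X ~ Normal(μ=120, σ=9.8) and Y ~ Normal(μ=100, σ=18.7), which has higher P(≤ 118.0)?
Y has higher probability (P(Y ≤ 118.0) = 0.8321 > P(X ≤ 118.0) = 0.4191)

Compute P(≤ 118.0) for each distribution:

X ~ Normal(μ=120, σ=9.8):
P(X ≤ 118.0) = 0.4191

Y ~ Normal(μ=100, σ=18.7):
P(Y ≤ 118.0) = 0.8321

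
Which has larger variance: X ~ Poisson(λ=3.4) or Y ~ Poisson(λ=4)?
Y has larger variance (4.0000 > 3.4000)

Compute the variance for each distribution:

X ~ Poisson(λ=3.4):
Var(X) = 3.4000

Y ~ Poisson(λ=4):
Var(Y) = 4.0000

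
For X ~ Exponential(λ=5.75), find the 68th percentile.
0.1982

We have X ~ Exponential(λ=5.75).

We want to find x such that P(X ≤ x) = 0.68.

This is the 68th percentile, which means 68% of values fall below this point.

Using the inverse CDF (quantile function):
x = F⁻¹(0.68) = 0.1982

Verification: P(X ≤ 0.1982) = 0.68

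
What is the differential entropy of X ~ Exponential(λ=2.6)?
0.0445 nats

We have X ~ Exponential(λ=2.6).

The differential entropy measures the uncertainty or information content of the distribution.

For an Exponential distribution with λ=2.6:
h(X) = 0.0445 nats

(In bits, this would be 0.0642 bits.)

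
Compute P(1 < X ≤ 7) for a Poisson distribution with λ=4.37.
0.855796

We have X ~ Poisson(λ=4.37).

To find P(1 < X ≤ 7), we use:
P(1 < X ≤ 7) = P(X ≤ 7) - P(X ≤ 1)
                 = F(7) - F(1)
                 = 0.923733 - 0.067937
                 = 0.855796

So there's approximately a 85.6% chance that X falls in this range.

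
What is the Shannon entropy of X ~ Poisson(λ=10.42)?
2.5824 nats

We have X ~ Poisson(λ=10.42).

The Shannon entropy measures the uncertainty or information content of the distribution.

For a Poisson distribution with λ=10.42:
H(X) = 2.5824 nats

(In bits, this would be 3.7256 bits.)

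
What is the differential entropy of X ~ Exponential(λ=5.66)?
-0.7334 nats

We have X ~ Exponential(λ=5.66).

The differential entropy measures the uncertainty or information content of the distribution.

For an Exponential distribution with λ=5.66:
h(X) = -0.7334 nats

(In bits, this would be -1.0581 bits.)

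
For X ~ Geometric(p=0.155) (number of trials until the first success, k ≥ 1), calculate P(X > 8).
0.259928

We have X ~ Geometric(p=0.155) (number of trials until the first success, k ≥ 1).

P(X > 8) = 1 - P(X ≤ 8)
                = 1 - F(8)
                = 1 - 0.740072
                = 0.259928

So there's approximately a 26.0% chance that X exceeds 8.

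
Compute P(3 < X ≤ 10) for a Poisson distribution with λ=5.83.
0.796978

We have X ~ Poisson(λ=5.83).

To find P(3 < X ≤ 10), we use:
P(3 < X ≤ 10) = P(X ≤ 10) - P(X ≤ 3)
                 = F(10) - F(3)
                 = 0.964009 - 0.167031
                 = 0.796978

So there's approximately a 79.7% chance that X falls in this range.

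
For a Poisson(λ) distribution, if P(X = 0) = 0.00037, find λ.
λ = 7.9020

For a Poisson(λ) distribution, the PMF at 0 is:
P(X = 0) = λ^0 e^(-λ) / 0! = e^(-λ)

Given P(X = 0) = 0.00037:
e^(-λ) = 0.00037
-λ = ln(0.00037)
λ = -ln(0.00037) = 7.9020

Verification: e^(-7.9020) = 0.00037 ✓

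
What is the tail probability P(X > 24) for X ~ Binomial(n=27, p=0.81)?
0.090101

We have X ~ Binomial(n=27, p=0.81).

P(X > 24) = 1 - P(X ≤ 24)
                = 1 - F(24)
                = 1 - 0.909899
                = 0.090101

So there's approximately a 9.0% chance that X exceeds 24.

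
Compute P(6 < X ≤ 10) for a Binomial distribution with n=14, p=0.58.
0.714319

We have X ~ Binomial(n=14, p=0.58).

To find P(6 < X ≤ 10), we use:
P(6 < X ≤ 10) = P(X ≤ 10) - P(X ≤ 6)
                 = F(10) - F(6)
                 = 0.903922 - 0.189603
                 = 0.714319

So there's approximately a 71.4% chance that X falls in this range.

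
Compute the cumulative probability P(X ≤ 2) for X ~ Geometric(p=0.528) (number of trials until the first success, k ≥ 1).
0.777216

We have X ~ Geometric(p=0.528) (number of trials until the first success, k ≥ 1).

The CDF gives us P(X ≤ k).

Using the CDF:
P(X ≤ 2) = 0.777216

This means there's approximately a 77.7% chance that X is at most 2.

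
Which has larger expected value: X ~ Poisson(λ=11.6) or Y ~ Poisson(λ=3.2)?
X has larger mean (11.6000 > 3.2000)

Compute the expected value for each distribution:

X ~ Poisson(λ=11.6):
E[X] = 11.6000

Y ~ Poisson(λ=3.2):
E[Y] = 3.2000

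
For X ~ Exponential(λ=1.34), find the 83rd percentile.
1.3224

We have X ~ Exponential(λ=1.34).

We want to find x such that P(X ≤ x) = 0.83.

This is the 83rd percentile, which means 83% of values fall below this point.

Using the inverse CDF (quantile function):
x = F⁻¹(0.83) = 1.3224

Verification: P(X ≤ 1.3224) = 0.83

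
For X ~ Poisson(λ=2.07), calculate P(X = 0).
0.126186

We have X ~ Poisson(λ=2.07).

For a Poisson distribution, the PMF gives us the probability of each outcome.

Using the PMF formula:
P(X = 0) = 0.126186

Rounded to 4 decimal places: 0.1262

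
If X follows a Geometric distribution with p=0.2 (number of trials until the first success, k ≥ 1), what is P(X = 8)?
0.041943

We have X ~ Geometric(p=0.2) (number of trials until the first success, k ≥ 1).

For a Geometric distribution, the PMF gives us the probability of each outcome.

Using the PMF formula:
P(X = 8) = 0.041943

Rounded to 4 decimal places: 0.0419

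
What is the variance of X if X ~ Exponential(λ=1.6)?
0.3906

We have X ~ Exponential(λ=1.6).

For an Exponential distribution with λ=1.6:
Var(X) = 0.3906

The variance measures the spread of the distribution around the mean.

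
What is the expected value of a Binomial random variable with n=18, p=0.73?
13.1400

We have X ~ Binomial(n=18, p=0.73).

For a Binomial distribution with n=18, p=0.73:
E[X] = 13.1400

This is the expected (average) value of X.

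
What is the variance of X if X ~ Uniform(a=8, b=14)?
3.0000

We have X ~ Uniform(a=8, b=14).

For a Uniform distribution with a=8, b=14:
Var(X) = 3.0000

The variance measures the spread of the distribution around the mean.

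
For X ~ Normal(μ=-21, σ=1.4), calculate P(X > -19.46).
0.135666

We have X ~ Normal(μ=-21, σ=1.4).

P(X > -19.46) = 1 - P(X ≤ -19.46)
                = 1 - F(-19.46)
                = 1 - 0.864334
                = 0.135666

So there's approximately a 13.6% chance that X exceeds -19.46.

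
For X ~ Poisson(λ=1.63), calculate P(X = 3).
0.141420

We have X ~ Poisson(λ=1.63).

For a Poisson distribution, the PMF gives us the probability of each outcome.

Using the PMF formula:
P(X = 3) = 0.141420

Rounded to 4 decimal places: 0.1414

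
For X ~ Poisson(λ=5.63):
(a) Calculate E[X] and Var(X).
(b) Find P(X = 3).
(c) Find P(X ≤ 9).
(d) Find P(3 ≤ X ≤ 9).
(a) E[X] = 5.6300, Var(X) = 5.6300
(b) P(X = 3) = 0.106732
(c) P(X ≤ 9) = 0.939199
(d) P(3 ≤ X ≤ 9) = 0.858534

We have X ~ Poisson(λ=5.63).

(a) Moments:
E[X] = 5.6300
Var(X) = 5.6300
σ = √Var(X) = 2.3728

(b) Point probability using PMF:
P(X = 3) = 0.106732

(c) Cumulative probability using CDF:
P(X ≤ 9) = F(9) = 0.939199

(d) Range probability:
P(3 ≤ X ≤ 9) = P(X ≤ 9) - P(X ≤ 2)
                   = F(9) - F(2)
                   = 0.939199 - 0.080666
                   = 0.858534

This means approximately 85.9% of outcomes fall in the interval [3, 9].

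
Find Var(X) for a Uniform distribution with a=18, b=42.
48.0000

We have X ~ Uniform(a=18, b=42).

For a Uniform distribution with a=18, b=42:
Var(X) = 48.0000

The variance measures the spread of the distribution around the mean.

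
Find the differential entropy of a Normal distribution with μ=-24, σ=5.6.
3.1417 nats

We have X ~ Normal(μ=-24, σ=5.6).

The differential entropy measures the uncertainty or information content of the distribution.

For a Normal distribution with μ=-24, σ=5.6:
h(X) = 3.1417 nats

(In bits, this would be 4.5325 bits.)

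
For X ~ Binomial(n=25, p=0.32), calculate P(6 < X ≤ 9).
0.478857

We have X ~ Binomial(n=25, p=0.32).

To find P(6 < X ≤ 9), we use:
P(6 < X ≤ 9) = P(X ≤ 9) - P(X ≤ 6)
                 = F(9) - F(6)
                 = 0.744512 - 0.265655
                 = 0.478857

So there's approximately a 47.9% chance that X falls in this range.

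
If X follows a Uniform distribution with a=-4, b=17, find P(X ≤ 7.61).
0.552857

We have X ~ Uniform(a=-4, b=17).

The CDF gives us P(X ≤ k).

Using the CDF:
P(X ≤ 7.61) = 0.552857

This means there's approximately a 55.3% chance that X is at most 7.61.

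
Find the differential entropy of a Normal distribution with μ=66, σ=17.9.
4.3037 nats

We have X ~ Normal(μ=66, σ=17.9).

The differential entropy measures the uncertainty or information content of the distribution.

For a Normal distribution with μ=66, σ=17.9:
h(X) = 4.3037 nats

(In bits, this would be 6.2090 bits.)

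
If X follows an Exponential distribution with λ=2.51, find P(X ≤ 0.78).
0.858831

We have X ~ Exponential(λ=2.51).

The CDF gives us P(X ≤ k).

Using the CDF:
P(X ≤ 0.78) = 0.858831

This means there's approximately a 85.9% chance that X is at most 0.78.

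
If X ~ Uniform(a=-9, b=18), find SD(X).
7.7942

We have X ~ Uniform(a=-9, b=18).

For a Uniform distribution with a=-9, b=18:
σ = √Var(X) = 7.7942

The standard deviation is the square root of the variance.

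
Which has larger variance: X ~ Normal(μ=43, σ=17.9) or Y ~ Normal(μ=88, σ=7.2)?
X has larger variance (320.4100 > 51.8400)

Compute the variance for each distribution:

X ~ Normal(μ=43, σ=17.9):
Var(X) = 320.4100

Y ~ Normal(μ=88, σ=7.2):
Var(Y) = 51.8400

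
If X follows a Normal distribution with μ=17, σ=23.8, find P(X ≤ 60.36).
0.965761

We have X ~ Normal(μ=17, σ=23.8).

The CDF gives us P(X ≤ k).

Using the CDF:
P(X ≤ 60.36) = 0.965761

This means there's approximately a 96.6% chance that X is at most 60.36.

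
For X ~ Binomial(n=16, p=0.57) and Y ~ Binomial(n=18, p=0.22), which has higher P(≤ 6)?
Y has higher probability (P(Y ≤ 6) = 0.9201 > P(X ≤ 6) = 0.0936)

Compute P(≤ 6) for each distribution:

X ~ Binomial(n=16, p=0.57):
P(X ≤ 6) = 0.0936

Y ~ Binomial(n=18, p=0.22):
P(Y ≤ 6) = 0.9201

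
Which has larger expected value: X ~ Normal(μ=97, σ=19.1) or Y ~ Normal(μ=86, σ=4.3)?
X has larger mean (97.0000 > 86.0000)

Compute the expected value for each distribution:

X ~ Normal(μ=97, σ=19.1):
E[X] = 97.0000

Y ~ Normal(μ=86, σ=4.3):
E[Y] = 86.0000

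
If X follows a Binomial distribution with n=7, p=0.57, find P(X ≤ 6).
0.980451

We have X ~ Binomial(n=7, p=0.57).

The CDF gives us P(X ≤ k).

Using the CDF:
P(X ≤ 6) = 0.980451

This means there's approximately a 98.0% chance that X is at most 6.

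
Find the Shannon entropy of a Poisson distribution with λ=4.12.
2.1024 nats

We have X ~ Poisson(λ=4.12).

The Shannon entropy measures the uncertainty or information content of the distribution.

For a Poisson distribution with λ=4.12:
H(X) = 2.1024 nats

(In bits, this would be 3.0331 bits.)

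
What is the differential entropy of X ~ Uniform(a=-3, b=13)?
2.7726 nats

We have X ~ Uniform(a=-3, b=13).

The differential entropy measures the uncertainty or information content of the distribution.

For a Uniform distribution with a=-3, b=13:
h(X) = 2.7726 nats

(In bits, this would be 4.0000 bits.)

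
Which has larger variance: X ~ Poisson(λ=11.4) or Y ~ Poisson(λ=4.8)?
X has larger variance (11.4000 > 4.8000)

Compute the variance for each distribution:

X ~ Poisson(λ=11.4):
Var(X) = 11.4000

Y ~ Poisson(λ=4.8):
Var(Y) = 4.8000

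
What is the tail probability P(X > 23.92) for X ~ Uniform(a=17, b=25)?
0.135000

We have X ~ Uniform(a=17, b=25).

P(X > 23.92) = 1 - P(X ≤ 23.92)
                = 1 - F(23.92)
                = 1 - 0.865000
                = 0.135000

So there's approximately a 13.5% chance that X exceeds 23.92.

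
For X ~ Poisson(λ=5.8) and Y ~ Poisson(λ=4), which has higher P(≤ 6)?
Y has higher probability (P(Y ≤ 6) = 0.8893 > P(X ≤ 6) = 0.6384)

Compute P(≤ 6) for each distribution:

X ~ Poisson(λ=5.8):
P(X ≤ 6) = 0.6384

Y ~ Poisson(λ=4):
P(Y ≤ 6) = 0.8893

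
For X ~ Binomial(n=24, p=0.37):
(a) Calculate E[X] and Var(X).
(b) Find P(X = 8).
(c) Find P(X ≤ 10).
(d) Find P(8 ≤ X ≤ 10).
(a) E[X] = 8.8800, Var(X) = 5.5944
(b) P(X = 8) = 0.159085
(c) P(X ≤ 10) = 0.756039
(d) P(8 ≤ X ≤ 10) = 0.471509

We have X ~ Binomial(n=24, p=0.37).

(a) Moments:
E[X] = 8.8800
Var(X) = 5.5944
σ = √Var(X) = 2.3652

(b) Point probability using PMF:
P(X = 8) = 0.159085

(c) Cumulative probability using CDF:
P(X ≤ 10) = F(10) = 0.756039

(d) Range probability:
P(8 ≤ X ≤ 10) = P(X ≤ 10) - P(X ≤ 7)
                   = F(10) - F(7)
                   = 0.756039 - 0.284531
                   = 0.471509

This means approximately 47.2% of outcomes fall in the interval [8, 10].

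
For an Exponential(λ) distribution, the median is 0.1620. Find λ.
λ = 4.2787

For X ~ Exponential(λ), the CDF is F(x) = 1 - e^(-λx).
The median m satisfies F(m) = 0.5:
1 - e^(-λm) = 0.5
e^(-λm) = 0.5
λm = ln(2)
m = ln(2) / λ

Given m = 0.1620:
λ = ln(2) / 0.1620 = 0.693147 / 0.1620 = 4.2787

Verification: ln(2) / 4.2787 = 0.1620 ✓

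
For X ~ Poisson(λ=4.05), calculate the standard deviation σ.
2.0125

We have X ~ Poisson(λ=4.05).

For a Poisson distribution with λ=4.05:
σ = √Var(X) = 2.0125

The standard deviation is the square root of the variance.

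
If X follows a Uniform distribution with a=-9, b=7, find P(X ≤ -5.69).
0.206875

We have X ~ Uniform(a=-9, b=7).

The CDF gives us P(X ≤ k).

Using the CDF:
P(X ≤ -5.69) = 0.206875

This means there's approximately a 20.7% chance that X is at most -5.69.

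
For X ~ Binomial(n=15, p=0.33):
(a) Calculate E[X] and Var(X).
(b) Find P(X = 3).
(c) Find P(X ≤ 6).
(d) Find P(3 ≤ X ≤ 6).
(a) E[X] = 4.9500, Var(X) = 3.3165
(b) P(X = 3) = 0.133798
(c) P(X ≤ 6) = 0.804917
(d) P(3 ≤ X ≤ 6) = 0.721584

We have X ~ Binomial(n=15, p=0.33).

(a) Moments:
E[X] = 4.9500
Var(X) = 3.3165
σ = √Var(X) = 1.8211

(b) Point probability using PMF:
P(X = 3) = 0.133798

(c) Cumulative probability using CDF:
P(X ≤ 6) = F(6) = 0.804917

(d) Range probability:
P(3 ≤ X ≤ 6) = P(X ≤ 6) - P(X ≤ 2)
                   = F(6) - F(2)
                   = 0.804917 - 0.083332
                   = 0.721584

This means approximately 72.2% of outcomes fall in the interval [3, 6].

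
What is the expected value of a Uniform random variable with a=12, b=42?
27.0000

We have X ~ Uniform(a=12, b=42).

For a Uniform distribution with a=12, b=42:
E[X] = 27.0000

This is the expected (average) value of X.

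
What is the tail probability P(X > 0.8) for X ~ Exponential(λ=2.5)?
0.135335

We have X ~ Exponential(λ=2.5).

P(X > 0.8) = 1 - P(X ≤ 0.8)
                = 1 - F(0.8)
                = 1 - 0.864665
                = 0.135335

So there's approximately a 13.5% chance that X exceeds 0.8.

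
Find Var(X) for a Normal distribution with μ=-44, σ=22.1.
488.4100

We have X ~ Normal(μ=-44, σ=22.1).

For a Normal distribution with μ=-44, σ=22.1:
Var(X) = 488.4100

The variance measures the spread of the distribution around the mean.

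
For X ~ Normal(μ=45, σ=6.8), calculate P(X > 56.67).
0.043065

We have X ~ Normal(μ=45, σ=6.8).

P(X > 56.67) = 1 - P(X ≤ 56.67)
                = 1 - F(56.67)
                = 1 - 0.956935
                = 0.043065

So there's approximately a 4.3% chance that X exceeds 56.67.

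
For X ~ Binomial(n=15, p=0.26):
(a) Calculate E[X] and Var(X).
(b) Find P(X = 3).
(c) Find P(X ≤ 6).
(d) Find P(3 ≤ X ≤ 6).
(a) E[X] = 3.9000, Var(X) = 2.8860
(b) P(X = 3) = 0.215631
(c) P(X ≤ 6) = 0.931624
(d) P(3 ≤ X ≤ 6) = 0.721485

We have X ~ Binomial(n=15, p=0.26).

(a) Moments:
E[X] = 3.9000
Var(X) = 2.8860
σ = √Var(X) = 1.6988

(b) Point probability using PMF:
P(X = 3) = 0.215631

(c) Cumulative probability using CDF:
P(X ≤ 6) = F(6) = 0.931624

(d) Range probability:
P(3 ≤ X ≤ 6) = P(X ≤ 6) - P(X ≤ 2)
                   = F(6) - F(2)
                   = 0.931624 - 0.210139
                   = 0.721485

This means approximately 72.1% of outcomes fall in the interval [3, 6].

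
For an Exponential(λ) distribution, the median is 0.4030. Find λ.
λ = 1.7200

For X ~ Exponential(λ), the CDF is F(x) = 1 - e^(-λx).
The median m satisfies F(m) = 0.5:
1 - e^(-λm) = 0.5
e^(-λm) = 0.5
λm = ln(2)
m = ln(2) / λ

Given m = 0.4030:
λ = ln(2) / 0.4030 = 0.693147 / 0.4030 = 1.7200

Verification: ln(2) / 1.7200 = 0.4030 ✓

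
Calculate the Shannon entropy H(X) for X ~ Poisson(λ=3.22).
1.9701 nats

We have X ~ Poisson(λ=3.22).

The Shannon entropy measures the uncertainty or information content of the distribution.

For a Poisson distribution with λ=3.22:
H(X) = 1.9701 nats

(In bits, this would be 2.8422 bits.)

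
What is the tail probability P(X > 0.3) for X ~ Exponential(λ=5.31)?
0.203315

We have X ~ Exponential(λ=5.31).

P(X > 0.3) = 1 - P(X ≤ 0.3)
                = 1 - F(0.3)
                = 1 - 0.796685
                = 0.203315

So there's approximately a 20.3% chance that X exceeds 0.3.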